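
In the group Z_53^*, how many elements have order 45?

φ(53) = 53 − 1 = 52 = 2^2 · 13.
(Z/53Z)^× is cyclic (|G| = 52); a cyclic group of order m has exactly φ(d) elements of each order d | m, and none otherwise.
Since 45 ∤ 52, the count is 0.

0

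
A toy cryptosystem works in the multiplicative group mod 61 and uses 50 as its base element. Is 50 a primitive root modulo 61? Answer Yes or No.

φ(61) = 61 − 1 = 60 = 2^2 · 3 · 5.
It suffices to check that the order of 50 is not a proper divisor of 60: compute 50^(60/q) for q ∈ {2, 3, 5}.
50^30 ≡ 60 (mod 61)  [q = 2: ≢ 1 ✓]
50^20 ≡ 1 (mod 61)  [q = 3: ≡ 1 ✗]
50^12 ≡ 1 (mod 61)  [q = 5: ≡ 1 ✗]
Since 50^20 ≡ 1, the order of 50 divides 20 < 60, so 50 is not a primitive root.

No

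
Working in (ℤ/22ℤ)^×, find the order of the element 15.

ord(15) | φ(22) = φ(2)·φ(11) = 1·10 = 10 = 2 · 5.
Divisors of 10: 1, 2, 5, 10.
Compute 15^d (mod 22) for the divisors d until we hit 1:
15^1 ≡ 15
15^2 ≡ 5
15^5 ≡ 1
The smallest such exponent is 5, so the order of 15 is 5.

5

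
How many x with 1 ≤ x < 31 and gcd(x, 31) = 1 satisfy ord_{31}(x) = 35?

0

φ(31) = 31 − 1 = 30 = 2 · 3 · 5.
In a cyclic group of order 30, there are φ(d) elements of order d for each divisor d of 30, and zero for non-divisors.
Here 30 is not a multiple of 35, so there are no elements of order 35.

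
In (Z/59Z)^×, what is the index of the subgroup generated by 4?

ord(4) | φ(59) = 59 − 1 = 58 = 2 · 29.
Divisors of 58: 1, 2, 29, 58.
Test each divisor d:
4^1 ≡ 4 (mod 59)
4^2 ≡ 16 (mod 59)
4^29 ≡ 1 (mod 59) ✓
So ord_59(4) = 29, hence |⟨4⟩| = 29.
[(Z/59Z)^× : ⟨4⟩] = 58/29 = 2.

2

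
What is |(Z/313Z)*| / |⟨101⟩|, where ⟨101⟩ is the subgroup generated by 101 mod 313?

1

ord(101) | φ(313) = 313 − 1 = 312 = 2^3 · 3 · 13.
Divisors of 312: 1, 2, 3, 4, 6, 8, 12, 13, 24, 26, 39, 52, 78, 104, 156, 312.
Check 101^d mod 313 for each divisor in increasing order:
101^1 ≡ 101 (mod 313)
101^2 ≡ 185 (mod 313)
101^3 ≡ 218 (mod 313)
101^4 ≡ 108 (mod 313)
101^6 ≡ 261 (mod 313)
101^8 ≡ 83 (mod 313)
101^12 ≡ 200 (mod 313)
101^13 ≡ 168 (mod 313)
101^24 ≡ 249 (mod 313)
101^26 ≡ 54 (mod 313)
101^39 ≡ 308 (mod 313)
101^52 ≡ 99 (mod 313)
101^78 ≡ 25 (mod 313)
101^104 ≡ 98 (mod 313)
101^156 ≡ 312 (mod 313)
101^312 ≡ 1 (mod 313) ✓
The order of 101 is 312, so the subgroup it generates has 312 elements.
The index is φ(313) / ord(101) = 312 / 312 = 1.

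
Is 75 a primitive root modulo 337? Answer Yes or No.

No

φ(337) = 337 − 1 = 336 = 2^4 · 3 · 7.
An element g generates (Z/337Z)^× iff g^(336/q) ≢ 1 (mod 337) for each prime q ∈ {2, 3, 7}.
75^168 ≡ 1 (mod 337)  [q = 2: ≡ 1 ✗]
75^112 ≡ 208 (mod 337)  [q = 3: ≢ 1 ✓]
75^48 ≡ 295 (mod 337)  [q = 7: ≢ 1 ✓]
Since 75^168 ≡ 1, the order of 75 divides 168 < 336, so 75 is not a primitive root.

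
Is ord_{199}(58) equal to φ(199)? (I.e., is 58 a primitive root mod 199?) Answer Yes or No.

φ(199) = 199 − 1 = 198 = 2 · 3^2 · 11.
An element g generates (Z/199Z)^× iff g^(198/q) ≢ 1 (mod 199) for each prime q ∈ {2, 3, 11}.
58^99 ≡ 1 (mod 199)  [q = 2: ≡ 1 ✗]
58^66 ≡ 92 (mod 199)  [q = 3: ≢ 1 ✓]
58^18 ≡ 1 (mod 199)  [q = 11: ≡ 1 ✗]
The check at q = 2 fails, so 58 generates a proper subgroup.

No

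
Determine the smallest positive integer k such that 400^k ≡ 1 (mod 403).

Since 400 ∈ (Z/403Z)^×, its order divides φ(403) = φ(13·31) = (13−1)·(31−1) = 12·30 = 360 = 2^3 · 3^2 · 5.
Divisors of 360: 1, 2, 3, 4, 5, 6, 8, 9, 10, 12, 15, 18, 20, 24, 30, 36, 40, 45, 60, 72, 90, 120, 180, 360.
Evaluate successive powers at the divisors of 360:
400^1 ≡ 400 (mod 403)
400^2 ≡ 9 (mod 403)
400^3 ≡ 376 (mod 403)
400^4 ≡ 81 (mod 403)
400^5 ≡ 160 (mod 403)
400^6 ≡ 326 (mod 403)
400^8 ≡ 113 (mod 403)
400^9 ≡ 64 (mod 403)
400^10 ≡ 211 (mod 403)
400^12 ≡ 287 (mod 403)
400^15 ≡ 311 (mod 403)
400^18 ≡ 66 (mod 403)
400^20 ≡ 191 (mod 403)
400^24 ≡ 157 (mod 403)
400^30 ≡ 1 (mod 403) ✓
So ord_403(400) = 30.

30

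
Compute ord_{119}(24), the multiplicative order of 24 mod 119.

48

ord(24) | φ(119) = φ(7·17) = (7−1)·(17−1) = 6·16 = 96 = 2^5 · 3.
Divisors of 96: 1, 2, 3, 4, 6, 8, 12, 16, 24, 32, 48, 96.
Compute 24^d (mod 119) for the divisors d until we hit 1:
24^1 ≡ 24 (mod 119)
24^2 ≡ 100 (mod 119)
24^3 ≡ 20 (mod 119)
24^4 ≡ 4 (mod 119)
24^6 ≡ 43 (mod 119)
24^8 ≡ 16 (mod 119)
24^12 ≡ 64 (mod 119)
24^16 ≡ 18 (mod 119)
24^24 ≡ 50 (mod 119)
24^32 ≡ 86 (mod 119)
24^48 ≡ 1 (mod 119) ✓
Therefore the multiplicative order of 24 modulo 119 is 48.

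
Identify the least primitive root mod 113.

3

φ(113) = 113 − 1 = 112 = 2^4 · 7.
g is a primitive root iff g^(112/q) ≢ 1 (mod 113) for each prime q ∈ {2, 7}.
g = 2: 2^56 ≡ 1 — hits 1, so not a primitive root.
g = 3: 3^56 ≡ 112; 3^16 ≡ 49 — none is 1, so 3 is a primitive root.
So 3 is the smallest generator of (Z/113Z)^×.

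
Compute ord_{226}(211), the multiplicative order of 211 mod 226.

4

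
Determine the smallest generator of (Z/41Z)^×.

φ(41) = 41 − 1 = 40 = 2^3 · 5.
Test candidates g = 2, 3, … against the prime factors q ∈ {2, 5} of φ(41): g is a generator iff g^(40/q) ≢ 1 for every such q.
g = 2: 2^20 ≡ 1 — hits 1, so not a primitive root.
g = 3: 3^20 ≡ 40; 3^8 ≡ 1 — hits 1, so not a primitive root.
g = 4: 4^20 ≡ 1 — hits 1, so not a primitive root.
g = 5: 5^20 ≡ 1 — hits 1, so not a primitive root.
g = 6: 6^20 ≡ 40; 6^8 ≡ 10 — none is 1, so 6 is a primitive root.
The smallest primitive root modulo 41 is 6.

6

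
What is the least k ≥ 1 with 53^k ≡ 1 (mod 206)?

102

The order of 53 must divide φ(206) = φ(2)·φ(103) = 1·102 = 102 = 2 · 3 · 17.
Divisors of 102: 1, 2, 3, 6, 17, 34, 51, 102.
Evaluate successive powers at the divisors of 102:
53^1 ≡ 53 (mod 206)
53^2 ≡ 131 (mod 206)
53^3 ≡ 145 (mod 206)
53^6 ≡ 13 (mod 206)
53^17 ≡ 57 (mod 206)
53^34 ≡ 159 (mod 206)
53^51 ≡ 205 (mod 206)
53^102 ≡ 1 (mod 206) ✓
The smallest such exponent is 102, so the order of 53 is 102.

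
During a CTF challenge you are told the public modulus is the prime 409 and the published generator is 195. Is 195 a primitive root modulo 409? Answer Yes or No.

φ(409) = 409 − 1 = 408 = 2^3 · 3 · 17.
195 is a primitive root mod 409 iff 195^(φ(409)/q) ≢ 1 for every prime q | φ(409), i.e. q ∈ {2, 3, 17}.
195^204 ≡ 408 (mod 409)  [q = 2: ≢ 1 ✓]
195^136 ≡ 53 (mod 409)  [q = 3: ≢ 1 ✓]
195^24 ≡ 83 (mod 409)  [q = 17: ≢ 1 ✓]
Every test exponent gives a nontrivial residue, hence 195 generates the full group.

Yes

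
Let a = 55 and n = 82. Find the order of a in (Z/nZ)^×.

By Lagrange's theorem, ord_82(55) divides φ(82) = φ(2)·φ(41) = 1·40 = 40 = 2^3 · 5.
Divisors of 40: 1, 2, 4, 5, 8, 10, 20, 40.
Evaluate successive powers at the divisors of 40:
55^1 ≡ 55 (mod 82)
55^2 ≡ 73 (mod 82)
55^4 ≡ 81 (mod 82)
55^5 ≡ 27 (mod 82)
55^8 ≡ 1 (mod 82) ✓
Hence ord(55) = 8.

8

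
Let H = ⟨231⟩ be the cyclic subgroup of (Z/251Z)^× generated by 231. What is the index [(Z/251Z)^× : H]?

25

By Lagrange's theorem, ord_251(231) divides φ(251) = 251 − 1 = 250 = 2 · 5^3.
Divisors of 250: 1, 2, 5, 10, 25, 50, 125, 250.
Test each divisor d:
231^1 ≡ 231 (mod 251)
231^2 ≡ 149 (mod 251)
231^5 ≡ 250 (mod 251)
231^10 ≡ 1 (mod 251) ✓
So ord_251(231) = 10, hence |⟨231⟩| = 10.
Index = |(Z/251Z)^×| / |⟨231⟩| = 250 / 10 = 25.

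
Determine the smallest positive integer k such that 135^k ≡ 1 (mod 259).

36

ord(135) | φ(259) = φ(7·37) = (7−1)·(37−1) = 6·36 = 216 = 2^3 · 3^3.
Divisors of 216: 1, 2, 3, 4, 6, 8, 9, 12, 18, 24, 27, 36, 54, 72, 108, 216.
Test each divisor d:
135^1 ≡ 135 (mod 259)
135^2 ≡ 95 (mod 259)
135^3 ≡ 134 (mod 259)
135^4 ≡ 219 (mod 259)
135^6 ≡ 85 (mod 259)
135^8 ≡ 46 (mod 259)
135^9 ≡ 253 (mod 259)
135^12 ≡ 232 (mod 259)
135^18 ≡ 36 (mod 259)
135^24 ≡ 211 (mod 259)
135^27 ≡ 43 (mod 259)
135^36 ≡ 1 (mod 259) ✓
The smallest such exponent is 36, so the order of 135 is 36.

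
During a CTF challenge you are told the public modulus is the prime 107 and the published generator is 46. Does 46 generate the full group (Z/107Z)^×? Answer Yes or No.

Yes

φ(107) = 107 − 1 = 106 = 2 · 53.
Test 46^(106/q) mod 107 for each prime factor q of 106:
46^53 ≡ 106 (mod 107)  [q = 2: ≢ 1 ✓]
46^2 ≡ 83 (mod 107)  [q = 53: ≢ 1 ✓]
All checks pass, so 46 has order 106 and is a primitive root modulo 107.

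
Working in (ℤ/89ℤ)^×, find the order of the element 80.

Since 80 ∈ (Z/89Z)^×, its order divides φ(89) = 89 − 1 = 88 = 2^3 · 11.
Divisors of 88: 1, 2, 4, 8, 11, 22, 44, 88.
Evaluate successive powers at the divisors of 88:
80^1 ≡ 80
80^2 ≡ 81
80^4 ≡ 64
80^8 ≡ 2
80^11 ≡ 55
80^22 ≡ 88
80^44 ≡ 1
The smallest such exponent is 44, so the order of 80 is 44.

44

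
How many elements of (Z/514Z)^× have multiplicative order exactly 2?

φ(514) = φ(2)·φ(257) = 1·256 = 256 = 2^8.
Since (Z/514Z)^× is cyclic of order 256, the number of elements of order d is φ(d) when d | 256 and 0 otherwise.
2 | 256, and φ(2) = 2 − 1 = 1.

1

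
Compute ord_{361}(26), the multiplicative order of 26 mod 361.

Since 26 ∈ (Z/361Z)^×, its order divides φ(361) = φ(19^2) = 19·(19−1) = 342 = 2 · 3^2 · 19.
Divisors of 342: 1, 2, 3, 6, 9, 18, 19, 38, 57, 114, 171, 342.
Test each divisor d:
26^1 ≡ 26 (mod 361)
26^2 ≡ 315 (mod 361)
26^3 ≡ 248 (mod 361)
26^6 ≡ 134 (mod 361)
26^9 ≡ 20 (mod 361)
26^18 ≡ 39 (mod 361)
26^19 ≡ 292 (mod 361)
26^38 ≡ 68 (mod 361)
26^57 ≡ 1 (mod 361) ✓
The smallest such exponent is 57, so the order of 26 is 57.

57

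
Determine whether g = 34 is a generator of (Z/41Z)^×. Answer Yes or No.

φ(41) = 41 − 1 = 40 = 2^3 · 5.
An element g generates (Z/41Z)^× iff g^(40/q) ≢ 1 (mod 41) for each prime q ∈ {2, 5}.
34^20 ≡ 40 (mod 41)  [q = 2: ≢ 1 ✓]
34^8 ≡ 37 (mod 41)  [q = 5: ≢ 1 ✓]
None equal 1, so ord_41(34) = 40: 34 is a primitive root.

Yes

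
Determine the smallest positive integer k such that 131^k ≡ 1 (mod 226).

8

ord(131) | φ(226) = φ(2)·φ(113) = 1·112 = 112 = 2^4 · 7.
Divisors of 112: 1, 2, 4, 7, 8, 14, 16, 28, 56, 112.
Compute 131^d (mod 226) for the divisors d until we hit 1:
131^1 ≡ 131
131^2 ≡ 211
131^4 ≡ 225
131^7 ≡ 157
131^8 ≡ 1
Therefore the multiplicative order of 131 modulo 226 is 8.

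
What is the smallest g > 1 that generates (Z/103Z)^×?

5

φ(103) = 103 − 1 = 102 = 2 · 3 · 17.
Test candidates g = 2, 3, … against the prime factors q ∈ {2, 3, 17} of φ(103): g is a generator iff g^(102/q) ≢ 1 for every such q.
g = 2: 2^51 ≡ 1 — hits 1, so not a primitive root.
g = 3: 3^51 ≡ 102; 3^34 ≡ 1 — hits 1, so not a primitive root.
g = 4: 4^51 ≡ 1 — hits 1, so not a primitive root.
g = 5: 5^51 ≡ 102; 5^34 ≡ 56; 5^6 ≡ 72 — none is 1, so 5 is a primitive root.
The smallest primitive root modulo 103 is 5.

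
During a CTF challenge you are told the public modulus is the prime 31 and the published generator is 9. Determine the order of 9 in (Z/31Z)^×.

15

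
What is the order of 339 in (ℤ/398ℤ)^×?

33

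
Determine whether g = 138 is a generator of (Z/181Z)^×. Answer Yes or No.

φ(181) = 181 − 1 = 180 = 2^2 · 3^2 · 5.
It suffices to check that the order of 138 is not a proper divisor of 180: compute 138^(180/q) for q ∈ {2, 3, 5}.
138^90 ≡ 1 (mod 181)  [q = 2: ≡ 1 ✗]
138^60 ≡ 132 (mod 181)  [q = 3: ≢ 1 ✓]
138^36 ≡ 1 (mod 181)  [q = 5: ≡ 1 ✗]
The check at q = 2 fails, so 138 generates a proper subgroup.

No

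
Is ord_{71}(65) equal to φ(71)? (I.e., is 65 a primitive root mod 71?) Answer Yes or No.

Yes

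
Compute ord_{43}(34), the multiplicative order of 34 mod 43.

The order of 34 must divide φ(43) = 43 − 1 = 42 = 2 · 3 · 7.
Divisors of 42: 1, 2, 3, 6, 7, 14, 21, 42.
Check 34^d mod 43 for each divisor in increasing order:
34^1 ≡ 34 (mod 43)
34^2 ≡ 38 (mod 43)
34^3 ≡ 2 (mod 43)
34^6 ≡ 4 (mod 43)
34^7 ≡ 7 (mod 43)
34^14 ≡ 6 (mod 43)
34^21 ≡ 42 (mod 43)
34^42 ≡ 1 (mod 43) ✓
Hence ord(34) = 42.

42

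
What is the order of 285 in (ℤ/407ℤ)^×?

ord(285) | φ(407) = φ(11·37) = (11−1)·(37−1) = 10·36 = 360 = 2^3 · 3^2 · 5.
Divisors of 360: 1, 2, 3, 4, 5, 6, 8, 9, 10, 12, 15, 18, 20, 24, 30, 36, 40, 45, 60, 72, 90, 120, 180, 360.
Check 285^d mod 407 for each divisor in increasing order:
285^1 ≡ 285
285^2 ≡ 232
285^3 ≡ 186
285^4 ≡ 100
285^5 ≡ 10
285^6 ≡ 1
The smallest such exponent is 6, so the order of 285 is 6.

6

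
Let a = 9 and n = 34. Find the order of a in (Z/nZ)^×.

8

By Lagrange's theorem, ord_34(9) divides φ(34) = φ(2)·φ(17) = 1·16 = 16 = 2^4.
Divisors of 16: 1, 2, 4, 8, 16.
Check 9^d mod 34 for each divisor in increasing order:
9^1 ≡ 9 (mod 34)
9^2 ≡ 13 (mod 34)
9^4 ≡ 33 (mod 34)
9^8 ≡ 1 (mod 34) ✓
So ord_34(9) = 8.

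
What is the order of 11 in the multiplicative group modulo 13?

Since 11 ∈ (Z/13Z)^×, its order divides φ(13) = 13 − 1 = 12 = 2^2 · 3.
Divisors of 12: 1, 2, 3, 4, 6, 12.
Test each divisor d:
11^1 ≡ 11 (mod 13)
11^2 ≡ 4 (mod 13)
11^3 ≡ 5 (mod 13)
11^4 ≡ 3 (mod 13)
11^6 ≡ 12 (mod 13)
11^12 ≡ 1 (mod 13) ✓
So ord_13(11) = 12.

12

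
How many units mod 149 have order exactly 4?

φ(149) = 149 − 1 = 148 = 2^2 · 37.
Since (Z/149Z)^× is cyclic of order 148, the number of elements of order d is φ(d) when d | 148 and 0 otherwise.
4 = 2^2 divides 148, and φ(4) = 2.

2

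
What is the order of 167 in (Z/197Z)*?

196

Since 167 ∈ (Z/197Z)^×, its order divides φ(197) = 197 − 1 = 196 = 2^2 · 7^2.
Divisors of 196: 1, 2, 4, 7, 14, 28, 49, 98, 196.
Evaluate successive powers at the divisors of 196:
167^1 ≡ 167
167^2 ≡ 112
167^4 ≡ 133
167^7 ≡ 113
167^14 ≡ 161
167^28 ≡ 114
167^49 ≡ 183
167^98 ≡ 196
167^196 ≡ 1
Hence ord(167) = 196.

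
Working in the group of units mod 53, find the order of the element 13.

13

ord(13) | φ(53) = 53 − 1 = 52 = 2^2 · 13.
Divisors of 52: 1, 2, 4, 13, 26, 52.
Compute 13^d (mod 53) for the divisors d until we hit 1:
13^1 ≡ 13 (mod 53)
13^2 ≡ 10 (mod 53)
13^4 ≡ 47 (mod 53)
13^13 ≡ 1 (mod 53) ✓
The smallest such exponent is 13, so the order of 13 is 13.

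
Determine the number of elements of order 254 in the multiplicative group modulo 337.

0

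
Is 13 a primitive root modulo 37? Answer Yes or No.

φ(37) = 37 − 1 = 36 = 2^2 · 3^2.
An element g generates (Z/37Z)^× iff g^(36/q) ≢ 1 (mod 37) for each prime q ∈ {2, 3}.
13^18 ≡ 36 (mod 37)  [q = 2: ≢ 1 ✓]
13^12 ≡ 10 (mod 37)  [q = 3: ≢ 1 ✓]
None equal 1, so ord_37(13) = 36: 13 is a primitive root.

Yes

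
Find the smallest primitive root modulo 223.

3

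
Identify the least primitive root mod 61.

2

φ(61) = 61 − 1 = 60 = 2^2 · 3 · 5.
Test candidates g = 2, 3, … against the prime factors q ∈ {2, 3, 5} of φ(61): g is a generator iff g^(60/q) ≢ 1 for every such q.
g = 2: 2^30 ≡ 60; 2^20 ≡ 47; 2^12 ≡ 9 — none is 1, so 2 is a primitive root.
The smallest primitive root modulo 61 is 2.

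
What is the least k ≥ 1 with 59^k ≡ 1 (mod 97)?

Since 59 ∈ (Z/97Z)^×, its order divides φ(97) = 97 − 1 = 96 = 2^5 · 3.
Divisors of 96: 1, 2, 3, 4, 6, 8, 12, 16, 24, 32, 48, 96.
Check 59^d mod 97 for each divisor in increasing order:
59^1 ≡ 59
59^2 ≡ 86
59^3 ≡ 30
59^4 ≡ 24
59^6 ≡ 27
59^8 ≡ 91
59^12 ≡ 50
59^16 ≡ 36
59^24 ≡ 75
59^32 ≡ 35
59^48 ≡ 96
59^96 ≡ 1
Hence ord(59) = 96.

96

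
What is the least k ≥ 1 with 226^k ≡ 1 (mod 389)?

Since 226 ∈ (Z/389Z)^×, its order divides φ(389) = 389 − 1 = 388 = 2^2 · 97.
Divisors of 388: 1, 2, 4, 97, 194, 388.
Compute 226^d (mod 389) for the divisors d until we hit 1:
226^1 ≡ 226 (mod 389)
226^2 ≡ 117 (mod 389)
226^4 ≡ 74 (mod 389)
226^97 ≡ 115 (mod 389)
226^194 ≡ 388 (mod 389)
226^388 ≡ 1 (mod 389) ✓
The smallest such exponent is 388, so the order of 226 is 388.

388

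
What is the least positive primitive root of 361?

φ(361) = φ(19^2) = 19·(19−1) = 342 = 2 · 3^2 · 19.
Test candidates g = 2, 3, … against the prime factors q ∈ {2, 3, 19} of φ(361): g is a generator iff g^(342/q) ≢ 1 for every such q.
g = 2: 2^171 ≡ 360; 2^114 ≡ 292; 2^18 ≡ 58 — none is 1, so 2 is a primitive root.
The smallest primitive root modulo 361 is 2.

2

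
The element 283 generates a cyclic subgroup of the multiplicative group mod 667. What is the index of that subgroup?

Since 283 ∈ (Z/667Z)^×, its order divides φ(667) = φ(23·29) = (23−1)·(29−1) = 22·28 = 616 = 2^3 · 7 · 11.
Divisors of 616: 1, 2, 4, 7, 8, 11, 14, 22, 28, 44, 56, 77, 88, 154, 308, 616.
Compute 283^d (mod 667) for the divisors d until we hit 1:
283^1 ≡ 283
283^2 ≡ 49
283^4 ≡ 400
283^7 ≡ 28
283^8 ≡ 587
283^11 ≡ 528
283^14 ≡ 117
283^22 ≡ 645
283^28 ≡ 349
283^44 ≡ 484
283^56 ≡ 407
283^77 ≡ 666
283^88 ≡ 139
283^154 ≡ 1
So ord_667(283) = 154, hence |⟨283⟩| = 154.
[(Z/667Z)^× : ⟨283⟩] = 616/154 = 4.

4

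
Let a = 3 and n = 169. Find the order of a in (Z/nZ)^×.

The order of 3 must divide φ(169) = φ(13^2) = 13·(13−1) = 156 = 2^2 · 3 · 13.
Divisors of 156: 1, 2, 3, 4, 6, 12, 13, 26, 39, 52, 78, 156.
Test each divisor d:
3^1 ≡ 3 (mod 169)
3^2 ≡ 9 (mod 169)
3^3 ≡ 27 (mod 169)
3^4 ≡ 81 (mod 169)
3^6 ≡ 53 (mod 169)
3^12 ≡ 105 (mod 169)
3^13 ≡ 146 (mod 169)
3^26 ≡ 22 (mod 169)
3^39 ≡ 1 (mod 169) ✓
Therefore the multiplicative order of 3 modulo 169 is 39.

39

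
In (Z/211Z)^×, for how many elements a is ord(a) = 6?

φ(211) = 211 − 1 = 210 = 2 · 3 · 5 · 7.
Since (Z/211Z)^× is cyclic of order 210, the number of elements of order d is φ(d) when d | 210 and 0 otherwise.
6 = 2 · 3 divides 210, and φ(6) = 2.

2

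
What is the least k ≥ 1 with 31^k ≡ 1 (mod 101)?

25

Since 31 ∈ (Z/101Z)^×, its order divides φ(101) = 101 − 1 = 100 = 2^2 · 5^2.
Divisors of 100: 1, 2, 4, 5, 10, 20, 25, 50, 100.
Check 31^d mod 101 for each divisor in increasing order:
31^1 ≡ 31
31^2 ≡ 52
31^4 ≡ 78
31^5 ≡ 95
31^10 ≡ 36
31^20 ≡ 84
31^25 ≡ 1
Hence ord(31) = 25.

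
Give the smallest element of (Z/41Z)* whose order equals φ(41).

6

φ(41) = 41 − 1 = 40 = 2^3 · 5.
Test candidates g = 2, 3, … against the prime factors q ∈ {2, 5} of φ(41): g is a generator iff g^(40/q) ≢ 1 for every such q.
g = 2: 2^20 ≡ 1 — hits 1, so not a primitive root.
g = 3: 3^20 ≡ 40; 3^8 ≡ 1 — hits 1, so not a primitive root.
g = 4: 4^20 ≡ 1 — hits 1, so not a primitive root.
g = 5: 5^20 ≡ 1 — hits 1, so not a primitive root.
g = 6: 6^20 ≡ 40; 6^8 ≡ 10 — none is 1, so 6 is a primitive root.
Hence the least primitive root of 41 is 6.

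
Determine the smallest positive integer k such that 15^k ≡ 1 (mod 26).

12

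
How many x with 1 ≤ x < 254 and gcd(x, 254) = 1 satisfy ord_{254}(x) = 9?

6

φ(254) = φ(2)·φ(127) = 1·126 = 126 = 2 · 3^2 · 7.
In a cyclic group of order 126, there are φ(d) elements of order d for each divisor d of 126, and zero for non-divisors.
9 = 3^2 divides 126, and φ(9) = 6.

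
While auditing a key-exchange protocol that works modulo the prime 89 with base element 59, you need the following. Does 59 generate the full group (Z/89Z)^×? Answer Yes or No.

Yes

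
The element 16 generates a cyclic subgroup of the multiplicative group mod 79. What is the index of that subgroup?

The order of 16 must divide φ(79) = 79 − 1 = 78 = 2 · 3 · 13.
Divisors of 78: 1, 2, 3, 6, 13, 26, 39, 78.
Compute 16^d (mod 79) for the divisors d until we hit 1:
16^1 ≡ 16 (mod 79)
16^2 ≡ 19 (mod 79)
16^3 ≡ 67 (mod 79)
16^6 ≡ 65 (mod 79)
16^13 ≡ 55 (mod 79)
16^26 ≡ 23 (mod 79)
16^39 ≡ 1 (mod 79) ✓
The order of 16 is 39, so the subgroup it generates has 39 elements.
[(Z/79Z)^× : ⟨16⟩] = 78/39 = 2.

2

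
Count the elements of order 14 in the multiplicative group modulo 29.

φ(29) = 29 − 1 = 28 = 2^2 · 7.
In a cyclic group of order 28, there are φ(d) elements of order d for each divisor d of 28, and zero for non-divisors.
14 = 2 · 7 divides 28, and φ(14) = 6.

6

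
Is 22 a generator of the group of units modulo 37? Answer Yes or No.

Yes

φ(37) = 37 − 1 = 36 = 2^2 · 3^2.
An element g generates (Z/37Z)^× iff g^(36/q) ≢ 1 (mod 37) for each prime q ∈ {2, 3}.
22^18 ≡ 36 (mod 37)  [q = 2: ≢ 1 ✓]
22^12 ≡ 26 (mod 37)  [q = 3: ≢ 1 ✓]
None equal 1, so ord_37(22) = 36: 22 is a primitive root.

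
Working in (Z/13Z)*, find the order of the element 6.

12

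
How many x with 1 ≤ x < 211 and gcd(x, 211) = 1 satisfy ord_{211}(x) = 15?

8

φ(211) = 211 − 1 = 210 = 2 · 3 · 5 · 7.
(Z/211Z)^× is cyclic (|G| = 210); a cyclic group of order m has exactly φ(d) elements of each order d | m, and none otherwise.
15 = 3 · 5 divides 210, and φ(15) = 8.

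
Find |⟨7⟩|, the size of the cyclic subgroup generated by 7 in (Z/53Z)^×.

26

ord(7) | φ(53) = 53 − 1 = 52 = 2^2 · 13.
Divisors of 52: 1, 2, 4, 13, 26, 52.
Test each divisor d:
7^1 ≡ 7 (mod 53)
7^2 ≡ 49 (mod 53)
7^4 ≡ 16 (mod 53)
7^13 ≡ 52 (mod 53)
7^26 ≡ 1 (mod 53) ✓
So ord_53(7) = 26.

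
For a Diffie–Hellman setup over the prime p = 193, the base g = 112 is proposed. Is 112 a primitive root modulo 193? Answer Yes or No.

No

φ(193) = 193 − 1 = 192 = 2^6 · 3.
It suffices to check that the order of 112 is not a proper divisor of 192: compute 112^(192/q) for q ∈ {2, 3}.
112^96 ≡ 1 (mod 193)  [q = 2: ≡ 1 ✗]
112^64 ≡ 1 (mod 193)  [q = 3: ≡ 1 ✗]
112^96 ≡ 1 shows ord(112) | 96, strictly less than φ(193); not a primitive root.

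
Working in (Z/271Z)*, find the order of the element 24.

90

By Lagrange's theorem, ord_271(24) divides φ(271) = 271 − 1 = 270 = 2 · 3^3 · 5.
Divisors of 270: 1, 2, 3, 5, 6, 9, 10, 15, 18, 27, 30, 45, 54, 90, 135, 270.
Check 24^d mod 271 for each divisor in increasing order:
24^1 ≡ 24 (mod 271)
24^2 ≡ 34 (mod 271)
24^3 ≡ 3 (mod 271)
24^5 ≡ 102 (mod 271)
24^6 ≡ 9 (mod 271)
24^9 ≡ 27 (mod 271)
24^10 ≡ 106 (mod 271)
24^15 ≡ 243 (mod 271)
24^18 ≡ 187 (mod 271)
24^27 ≡ 171 (mod 271)
24^30 ≡ 242 (mod 271)
24^45 ≡ 270 (mod 271)
24^54 ≡ 244 (mod 271)
24^90 ≡ 1 (mod 271) ✓
So ord_271(24) = 90.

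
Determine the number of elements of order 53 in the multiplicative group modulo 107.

52

φ(107) = 107 − 1 = 106 = 2 · 53.
Since (Z/107Z)^× is cyclic of order 106, the number of elements of order d is φ(d) when d | 106 and 0 otherwise.
53 | 106, and φ(53) = 53 − 1 = 52.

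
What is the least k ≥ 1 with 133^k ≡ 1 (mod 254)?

126

ord(133) | φ(254) = φ(2)·φ(127) = 1·126 = 126 = 2 · 3^2 · 7.
Divisors of 126: 1, 2, 3, 6, 7, 9, 14, 18, 21, 42, 63, 126.
Test each divisor d:
133^1 ≡ 133 (mod 254)
133^2 ≡ 163 (mod 254)
133^3 ≡ 89 (mod 254)
133^6 ≡ 47 (mod 254)
133^7 ≡ 155 (mod 254)
133^9 ≡ 119 (mod 254)
133^14 ≡ 149 (mod 254)
133^18 ≡ 191 (mod 254)
133^21 ≡ 235 (mod 254)
133^42 ≡ 107 (mod 254)
133^63 ≡ 253 (mod 254)
133^126 ≡ 1 (mod 254) ✓
Therefore the multiplicative order of 133 modulo 254 is 126.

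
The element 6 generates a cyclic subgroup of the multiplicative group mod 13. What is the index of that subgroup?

Since 6 ∈ (Z/13Z)^×, its order divides φ(13) = 13 − 1 = 12 = 2^2 · 3.
Divisors of 12: 1, 2, 3, 4, 6, 12.
Compute 6^d (mod 13) for the divisors d until we hit 1:
6^1 ≡ 6 (mod 13)
6^2 ≡ 10 (mod 13)
6^3 ≡ 8 (mod 13)
6^4 ≡ 9 (mod 13)
6^6 ≡ 12 (mod 13)
6^12 ≡ 1 (mod 13) ✓
So ord_13(6) = 12, hence |⟨6⟩| = 12.
[(Z/13Z)^× : ⟨6⟩] = 12/12 = 1.

1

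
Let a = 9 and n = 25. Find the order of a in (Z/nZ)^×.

Since 9 ∈ (Z/25Z)^×, its order divides φ(25) = φ(5^2) = 5·(5−1) = 20 = 2^2 · 5.
Divisors of 20: 1, 2, 4, 5, 10, 20.
Evaluate successive powers at the divisors of 20:
9^1 ≡ 9
9^2 ≡ 6
9^4 ≡ 11
9^5 ≡ 24
9^10 ≡ 1
So ord_25(9) = 10.

10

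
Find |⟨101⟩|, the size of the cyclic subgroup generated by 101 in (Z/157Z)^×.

13

ord(101) | φ(157) = 157 − 1 = 156 = 2^2 · 3 · 13.
Divisors of 156: 1, 2, 3, 4, 6, 12, 13, 26, 39, 52, 78, 156.
Check 101^d mod 157 for each divisor in increasing order:
101^1 ≡ 101
101^2 ≡ 153
101^3 ≡ 67
101^4 ≡ 16
101^6 ≡ 93
101^12 ≡ 14
101^13 ≡ 1
Therefore the multiplicative order of 101 modulo 157 is 13.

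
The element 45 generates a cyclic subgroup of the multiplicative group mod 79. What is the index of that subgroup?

2

ord(45) | φ(79) = 79 − 1 = 78 = 2 · 3 · 13.
Divisors of 78: 1, 2, 3, 6, 13, 26, 39, 78.
Check 45^d mod 79 for each divisor in increasing order:
45^1 ≡ 45 (mod 79)
45^2 ≡ 50 (mod 79)
45^3 ≡ 38 (mod 79)
45^6 ≡ 22 (mod 79)
45^13 ≡ 55 (mod 79)
45^26 ≡ 23 (mod 79)
45^39 ≡ 1 (mod 79) ✓
The order of 45 is 39, so the subgroup it generates has 39 elements.
[(Z/79Z)^× : ⟨45⟩] = 78/39 = 2.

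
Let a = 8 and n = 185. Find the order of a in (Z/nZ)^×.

The order of 8 must divide φ(185) = φ(5·37) = (5−1)·(37−1) = 4·36 = 144 = 2^4 · 3^2.
Divisors of 144: 1, 2, 3, 4, 6, 8, 9, 12, 16, 18, 24, 36, 48, 72, 144.
Compute 8^d (mod 185) for the divisors d until we hit 1:
8^1 ≡ 8 (mod 185)
8^2 ≡ 64 (mod 185)
8^3 ≡ 142 (mod 185)
8^4 ≡ 26 (mod 185)
8^6 ≡ 184 (mod 185)
8^8 ≡ 121 (mod 185)
8^9 ≡ 43 (mod 185)
8^12 ≡ 1 (mod 185) ✓
The smallest such exponent is 12, so the order of 8 is 12.

12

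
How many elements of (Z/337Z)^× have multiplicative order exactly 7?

6

φ(337) = 337 − 1 = 336 = 2^4 · 3 · 7.
In a cyclic group of order 336, there are φ(d) elements of order d for each divisor d of 336, and zero for non-divisors.
7 | 336, and φ(7) = 7 − 1 = 6.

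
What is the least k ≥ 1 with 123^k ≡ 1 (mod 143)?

60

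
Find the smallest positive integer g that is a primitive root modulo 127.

3

φ(127) = 127 − 1 = 126 = 2 · 3^2 · 7.
Test candidates g = 2, 3, … against the prime factors q ∈ {2, 3, 7} of φ(127): g is a generator iff g^(126/q) ≢ 1 for every such q.
g = 2: 2^63 ≡ 1 — hits 1, so not a primitive root.
g = 3: 3^63 ≡ 126; 3^42 ≡ 107; 3^18 ≡ 4 — none is 1, so 3 is a primitive root.
The smallest primitive root modulo 127 is 3.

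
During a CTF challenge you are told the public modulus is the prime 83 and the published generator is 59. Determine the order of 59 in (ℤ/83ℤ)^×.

41

ord(59) | φ(83) = 83 − 1 = 82 = 2 · 41.
Divisors of 82: 1, 2, 41, 82.
Evaluate successive powers at the divisors of 82:
59^1 ≡ 59
59^2 ≡ 78
59^41 ≡ 1
Therefore the multiplicative order of 59 modulo 83 is 41.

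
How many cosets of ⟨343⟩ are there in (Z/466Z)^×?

Since 343 ∈ (Z/466Z)^×, its order divides φ(466) = φ(2)·φ(233) = 1·232 = 232 = 2^3 · 29.
Divisors of 232: 1, 2, 4, 8, 29, 58, 116, 232.
Test each divisor d:
343^1 ≡ 343 (mod 466)
343^2 ≡ 217 (mod 466)
343^4 ≡ 23 (mod 466)
343^8 ≡ 63 (mod 466)
343^29 ≡ 377 (mod 466)
343^58 ≡ 465 (mod 466)
343^116 ≡ 1 (mod 466) ✓
So ord_466(343) = 116, hence |⟨343⟩| = 116.
Index = |(Z/466Z)^×| / |⟨343⟩| = 232 / 116 = 2.

2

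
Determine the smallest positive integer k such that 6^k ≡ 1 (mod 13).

12

ord(6) | φ(13) = 13 − 1 = 12 = 2^2 · 3.
Divisors of 12: 1, 2, 3, 4, 6, 12.
Compute 6^d (mod 13) for the divisors d until we hit 1:
6^1 ≡ 6 (mod 13)
6^2 ≡ 10 (mod 13)
6^3 ≡ 8 (mod 13)
6^4 ≡ 9 (mod 13)
6^6 ≡ 12 (mod 13)
6^12 ≡ 1 (mod 13) ✓
Hence ord(6) = 12.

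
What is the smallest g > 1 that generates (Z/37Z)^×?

φ(37) = 37 − 1 = 36 = 2^2 · 3^2.
g is a primitive root iff g^(36/q) ≢ 1 (mod 37) for each prime q ∈ {2, 3}.
g = 2: 2^18 ≡ 36; 2^12 ≡ 26 — none is 1, so 2 is a primitive root.
Hence the least primitive root of 37 is 2.

2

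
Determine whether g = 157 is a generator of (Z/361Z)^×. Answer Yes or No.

φ(361) = φ(19^2) = 19·(19−1) = 342 = 2 · 3^2 · 19.
Test 157^(342/q) mod 361 for each prime factor q of 342:
157^171 ≡ 1 (mod 361)  [q = 2: ≡ 1 ✗]
157^114 ≡ 292 (mod 361)  [q = 3: ≢ 1 ✓]
157^18 ≡ 343 (mod 361)  [q = 19: ≢ 1 ✓]
The check at q = 2 fails, so 157 generates a proper subgroup.

No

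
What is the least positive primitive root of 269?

2

φ(269) = 269 − 1 = 268 = 2^2 · 67.
g is a primitive root iff g^(268/q) ≢ 1 (mod 269) for each prime q ∈ {2, 67}.
g = 2: 2^134 ≡ 268; 2^4 ≡ 16 — none is 1, so 2 is a primitive root.
The smallest primitive root modulo 269 is 2.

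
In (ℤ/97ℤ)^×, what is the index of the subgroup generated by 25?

Since 25 ∈ (Z/97Z)^×, its order divides φ(97) = 97 − 1 = 96 = 2^5 · 3.
Divisors of 96: 1, 2, 3, 4, 6, 8, 12, 16, 24, 32, 48, 96.
Check 25^d mod 97 for each divisor in increasing order:
25^1 ≡ 25
25^2 ≡ 43
25^3 ≡ 8
25^4 ≡ 6
25^6 ≡ 64
25^8 ≡ 36
25^12 ≡ 22
25^16 ≡ 35
25^24 ≡ 96
25^32 ≡ 61
25^48 ≡ 1
The order of 25 is 48, so the subgroup it generates has 48 elements.
The index is φ(97) / ord(25) = 96 / 48 = 2.

2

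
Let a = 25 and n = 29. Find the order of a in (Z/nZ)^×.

By Lagrange's theorem, ord_29(25) divides φ(29) = 29 − 1 = 28 = 2^2 · 7.
Divisors of 28: 1, 2, 4, 7, 14, 28.
Test each divisor d:
25^1 ≡ 25 (mod 29)
25^2 ≡ 16 (mod 29)
25^4 ≡ 24 (mod 29)
25^7 ≡ 1 (mod 29) ✓
So ord_29(25) = 7.

7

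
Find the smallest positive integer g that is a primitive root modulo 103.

φ(103) = 103 − 1 = 102 = 2 · 3 · 17.
g is a primitive root iff g^(102/q) ≢ 1 (mod 103) for each prime q ∈ {2, 3, 17}.
g = 2: 2^51 ≡ 1 — hits 1, so not a primitive root.
g = 3: 3^51 ≡ 102; 3^34 ≡ 1 — hits 1, so not a primitive root.
g = 4: 4^51 ≡ 1 — hits 1, so not a primitive root.
g = 5: 5^51 ≡ 102; 5^34 ≡ 56; 5^6 ≡ 72 — none is 1, so 5 is a primitive root.
The smallest primitive root modulo 103 is 5.

5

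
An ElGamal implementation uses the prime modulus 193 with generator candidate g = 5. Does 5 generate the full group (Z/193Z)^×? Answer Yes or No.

Yes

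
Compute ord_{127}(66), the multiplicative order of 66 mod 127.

42

By Lagrange's theorem, ord_127(66) divides φ(127) = 127 − 1 = 126 = 2 · 3^2 · 7.
Divisors of 126: 1, 2, 3, 6, 7, 9, 14, 18, 21, 42, 63, 126.
Compute 66^d (mod 127) for the divisors d until we hit 1:
66^1 ≡ 66 (mod 127)
66^2 ≡ 38 (mod 127)
66^3 ≡ 95 (mod 127)
66^6 ≡ 8 (mod 127)
66^7 ≡ 20 (mod 127)
66^9 ≡ 125 (mod 127)
66^14 ≡ 19 (mod 127)
66^18 ≡ 4 (mod 127)
66^21 ≡ 126 (mod 127)
66^42 ≡ 1 (mod 127) ✓
So ord_127(66) = 42.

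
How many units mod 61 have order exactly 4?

φ(61) = 61 − 1 = 60 = 2^2 · 3 · 5.
Since (Z/61Z)^× is cyclic of order 60, the number of elements of order d is φ(d) when d | 60 and 0 otherwise.
4 = 2^2 divides 60, and φ(4) = 2.

2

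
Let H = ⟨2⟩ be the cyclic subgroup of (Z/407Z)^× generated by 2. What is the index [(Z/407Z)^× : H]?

The order of 2 must divide φ(407) = φ(11·37) = (11−1)·(37−1) = 10·36 = 360 = 2^3 · 3^2 · 5.
Divisors of 360: 1, 2, 3, 4, 5, 6, 8, 9, 10, 12, 15, 18, 20, 24, 30, 36, 40, 45, 60, 72, 90, 120, 180, 360.
Test each divisor d:
2^1 ≡ 2 (mod 407)
2^2 ≡ 4 (mod 407)
2^3 ≡ 8 (mod 407)
2^4 ≡ 16 (mod 407)
2^5 ≡ 32 (mod 407)
2^6 ≡ 64 (mod 407)
2^8 ≡ 256 (mod 407)
2^9 ≡ 105 (mod 407)
2^10 ≡ 210 (mod 407)
2^12 ≡ 26 (mod 407)
2^15 ≡ 208 (mod 407)
2^18 ≡ 36 (mod 407)
2^20 ≡ 144 (mod 407)
2^24 ≡ 269 (mod 407)
2^30 ≡ 122 (mod 407)
2^36 ≡ 75 (mod 407)
2^40 ≡ 386 (mod 407)
2^45 ≡ 142 (mod 407)
2^60 ≡ 232 (mod 407)
2^72 ≡ 334 (mod 407)
2^90 ≡ 221 (mod 407)
2^120 ≡ 100 (mod 407)
2^180 ≡ 1 (mod 407) ✓
So ord_407(2) = 180, hence |⟨2⟩| = 180.
Index = |(Z/407Z)^×| / |⟨2⟩| = 360 / 180 = 2.

2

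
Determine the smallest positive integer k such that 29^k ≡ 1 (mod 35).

2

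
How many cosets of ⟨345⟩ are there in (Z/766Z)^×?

The order of 345 must divide φ(766) = φ(2)·φ(383) = 1·382 = 382 = 2 · 191.
Divisors of 382: 1, 2, 191, 382.
Check 345^d mod 766 for each divisor in increasing order:
345^1 ≡ 345
345^2 ≡ 295
345^191 ≡ 765
345^382 ≡ 1
The order of 345 is 382, so the subgroup it generates has 382 elements.
The index is φ(766) / ord(345) = 382 / 382 = 1.

1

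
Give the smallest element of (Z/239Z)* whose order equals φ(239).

7

φ(239) = 239 − 1 = 238 = 2 · 7 · 17.
g is a primitive root iff g^(238/q) ≢ 1 (mod 239) for each prime q ∈ {2, 7, 17}.
g = 2: 2^119 ≡ 1 — hits 1, so not a primitive root.
g = 3: 3^119 ≡ 1 — hits 1, so not a primitive root.
g = 4: 4^119 ≡ 1 — hits 1, so not a primitive root.
g = 5: 5^119 ≡ 1 — hits 1, so not a primitive root.
g = 6: 6^119 ≡ 1 — hits 1, so not a primitive root.
g = 7: 7^119 ≡ 238; 7^34 ≡ 24; 7^14 ≡ 211 — none is 1, so 7 is a primitive root.
So 7 is the smallest generator of (Z/239Z)^×.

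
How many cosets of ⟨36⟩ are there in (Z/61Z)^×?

Since 36 ∈ (Z/61Z)^×, its order divides φ(61) = 61 − 1 = 60 = 2^2 · 3 · 5.
Divisors of 60: 1, 2, 3, 4, 5, 6, 10, 12, 15, 20, 30, 60.
Evaluate successive powers at the divisors of 60:
36^1 ≡ 36 (mod 61)
36^2 ≡ 15 (mod 61)
36^3 ≡ 52 (mod 61)
36^4 ≡ 42 (mod 61)
36^5 ≡ 48 (mod 61)
36^6 ≡ 20 (mod 61)
36^10 ≡ 47 (mod 61)
36^12 ≡ 34 (mod 61)
36^15 ≡ 60 (mod 61)
36^20 ≡ 13 (mod 61)
36^30 ≡ 1 (mod 61) ✓
Thus |⟨36⟩| = ord(36) = 30.
The index is φ(61) / ord(36) = 60 / 30 = 2.

2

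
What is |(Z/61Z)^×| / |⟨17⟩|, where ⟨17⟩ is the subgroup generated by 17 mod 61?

By Lagrange's theorem, ord_61(17) divides φ(61) = 61 − 1 = 60 = 2^2 · 3 · 5.
Divisors of 60: 1, 2, 3, 4, 5, 6, 10, 12, 15, 20, 30, 60.
Check 17^d mod 61 for each divisor in increasing order:
17^1 ≡ 17 (mod 61)
17^2 ≡ 45 (mod 61)
17^3 ≡ 33 (mod 61)
17^4 ≡ 12 (mod 61)
17^5 ≡ 21 (mod 61)
17^6 ≡ 52 (mod 61)
17^10 ≡ 14 (mod 61)
17^12 ≡ 20 (mod 61)
17^15 ≡ 50 (mod 61)
17^20 ≡ 13 (mod 61)
17^30 ≡ 60 (mod 61)
17^60 ≡ 1 (mod 61) ✓
So ord_61(17) = 60, hence |⟨17⟩| = 60.
Index = |(Z/61Z)^×| / |⟨17⟩| = 60 / 60 = 1.

1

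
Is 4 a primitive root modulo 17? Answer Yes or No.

φ(17) = 17 − 1 = 16 = 2^4.
It suffices to check that the order of 4 is not a proper divisor of 16: compute 4^(16/q) for q ∈ {2}.
4^8 ≡ 1 (mod 17)  [q = 2: ≡ 1 ✗]
Since 4^8 ≡ 1, the order of 4 divides 8 < 16, so 4 is not a primitive root.

No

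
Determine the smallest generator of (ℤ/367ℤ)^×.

6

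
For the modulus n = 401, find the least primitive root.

3

φ(401) = 401 − 1 = 400 = 2^4 · 5^2.
g is a primitive root iff g^(400/q) ≢ 1 (mod 401) for each prime q ∈ {2, 5}.
g = 2: 2^200 ≡ 1 — hits 1, so not a primitive root.
g = 3: 3^200 ≡ 400; 3^80 ≡ 72 — none is 1, so 3 is a primitive root.
So 3 is the smallest generator of (Z/401Z)^×.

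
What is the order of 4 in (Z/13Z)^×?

6

The order of 4 must divide φ(13) = 13 − 1 = 12 = 2^2 · 3.
Divisors of 12: 1, 2, 3, 4, 6, 12.
Evaluate successive powers at the divisors of 12:
4^1 ≡ 4 (mod 13)
4^2 ≡ 3 (mod 13)
4^3 ≡ 12 (mod 13)
4^4 ≡ 9 (mod 13)
4^6 ≡ 1 (mod 13) ✓
So ord_13(4) = 6.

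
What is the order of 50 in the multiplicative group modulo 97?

The order of 50 must divide φ(97) = 97 − 1 = 96 = 2^5 · 3.
Divisors of 96: 1, 2, 3, 4, 6, 8, 12, 16, 24, 32, 48, 96.
Test each divisor d:
50^1 ≡ 50 (mod 97)
50^2 ≡ 75 (mod 97)
50^3 ≡ 64 (mod 97)
50^4 ≡ 96 (mod 97)
50^6 ≡ 22 (mod 97)
50^8 ≡ 1 (mod 97) ✓
So ord_97(50) = 8.

8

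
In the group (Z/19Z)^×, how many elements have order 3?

2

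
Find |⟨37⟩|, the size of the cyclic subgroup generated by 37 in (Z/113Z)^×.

ord(37) | φ(113) = 113 − 1 = 112 = 2^4 · 7.
Divisors of 112: 1, 2, 4, 7, 8, 14, 16, 28, 56, 112.
Evaluate successive powers at the divisors of 112:
37^1 ≡ 37 (mod 113)
37^2 ≡ 13 (mod 113)
37^4 ≡ 56 (mod 113)
37^7 ≡ 42 (mod 113)
37^8 ≡ 85 (mod 113)
37^14 ≡ 69 (mod 113)
37^16 ≡ 106 (mod 113)
37^28 ≡ 15 (mod 113)
37^56 ≡ 112 (mod 113)
37^112 ≡ 1 (mod 113) ✓
So ord_113(37) = 112.

112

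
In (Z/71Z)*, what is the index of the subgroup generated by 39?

The order of 39 must divide φ(71) = 71 − 1 = 70 = 2 · 5 · 7.
Divisors of 70: 1, 2, 5, 7, 10, 14, 35, 70.
Evaluate successive powers at the divisors of 70:
39^1 ≡ 39 (mod 71)
39^2 ≡ 30 (mod 71)
39^5 ≡ 26 (mod 71)
39^7 ≡ 70 (mod 71)
39^10 ≡ 37 (mod 71)
39^14 ≡ 1 (mod 71) ✓
Thus |⟨39⟩| = ord(39) = 14.
Index = |(Z/71Z)^×| / |⟨39⟩| = 70 / 14 = 5.

5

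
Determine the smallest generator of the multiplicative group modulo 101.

2

φ(101) = 101 − 1 = 100 = 2^2 · 5^2.
Test candidates g = 2, 3, … against the prime factors q ∈ {2, 5} of φ(101): g is a generator iff g^(100/q) ≢ 1 for every such q.
g = 2: 2^50 ≡ 100; 2^20 ≡ 95 — none is 1, so 2 is a primitive root.
The smallest primitive root modulo 101 is 2.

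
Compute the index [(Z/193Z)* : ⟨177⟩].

8

By Lagrange's theorem, ord_193(177) divides φ(193) = 193 − 1 = 192 = 2^6 · 3.
Divisors of 192: 1, 2, 3, 4, 6, 8, 12, 16, 24, 32, 48, 64, 96, 192.
Check 177^d mod 193 for each divisor in increasing order:
177^1 ≡ 177 (mod 193)
177^2 ≡ 63 (mod 193)
177^3 ≡ 150 (mod 193)
177^4 ≡ 109 (mod 193)
177^6 ≡ 112 (mod 193)
177^8 ≡ 108 (mod 193)
177^12 ≡ 192 (mod 193)
177^16 ≡ 84 (mod 193)
177^24 ≡ 1 (mod 193) ✓
The order of 177 is 24, so the subgroup it generates has 24 elements.
The index is φ(193) / ord(177) = 192 / 24 = 8.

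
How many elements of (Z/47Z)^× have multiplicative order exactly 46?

22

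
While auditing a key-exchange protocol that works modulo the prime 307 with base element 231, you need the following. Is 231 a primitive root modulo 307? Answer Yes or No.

No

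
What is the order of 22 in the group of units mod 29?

14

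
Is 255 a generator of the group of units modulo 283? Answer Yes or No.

Yes

φ(283) = 283 − 1 = 282 = 2 · 3 · 47.
Test 255^(282/q) mod 283 for each prime factor q of 282:
255^141 ≡ 282 (mod 283)  [q = 2: ≢ 1 ✓]
255^94 ≡ 44 (mod 283)  [q = 3: ≢ 1 ✓]
255^6 ≡ 168 (mod 283)  [q = 47: ≢ 1 ✓]
All checks pass, so 255 has order 282 and is a primitive root modulo 283.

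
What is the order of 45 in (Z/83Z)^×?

82

By Lagrange's theorem, ord_83(45) divides φ(83) = 83 − 1 = 82 = 2 · 41.
Divisors of 82: 1, 2, 41, 82.
Evaluate successive powers at the divisors of 82:
45^1 ≡ 45 (mod 83)
45^2 ≡ 33 (mod 83)
45^41 ≡ 82 (mod 83)
45^82 ≡ 1 (mod 83) ✓
The smallest such exponent is 82, so the order of 45 is 82.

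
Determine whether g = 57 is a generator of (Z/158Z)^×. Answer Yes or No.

φ(158) = φ(2)·φ(79) = 1·78 = 78 = 2 · 3 · 13.
57 is a primitive root mod 158 iff 57^(φ(158)/q) ≢ 1 for every prime q | φ(158), i.e. q ∈ {2, 3, 13}.
57^39 ≡ 157 (mod 158)  [q = 2: ≢ 1 ✓]
57^26 ≡ 1 (mod 158)  [q = 3: ≡ 1 ✗]
57^6 ≡ 131 (mod 158)  [q = 13: ≢ 1 ✓]
57^26 ≡ 1 shows ord(57) | 26, strictly less than φ(158); not a primitive root.

No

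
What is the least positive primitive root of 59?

2

φ(59) = 59 − 1 = 58 = 2 · 29.
Test candidates g = 2, 3, … against the prime factors q ∈ {2, 29} of φ(59): g is a generator iff g^(58/q) ≢ 1 for every such q.
g = 2: 2^29 ≡ 58; 2^2 ≡ 4 — none is 1, so 2 is a primitive root.
The smallest primitive root modulo 59 is 2.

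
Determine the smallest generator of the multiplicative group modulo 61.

2

φ(61) = 61 − 1 = 60 = 2^2 · 3 · 5.
g is a primitive root iff g^(60/q) ≢ 1 (mod 61) for each prime q ∈ {2, 3, 5}.
g = 2: 2^30 ≡ 60; 2^20 ≡ 47; 2^12 ≡ 9 — none is 1, so 2 is a primitive root.
So 2 is the smallest generator of (Z/61Z)^×.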